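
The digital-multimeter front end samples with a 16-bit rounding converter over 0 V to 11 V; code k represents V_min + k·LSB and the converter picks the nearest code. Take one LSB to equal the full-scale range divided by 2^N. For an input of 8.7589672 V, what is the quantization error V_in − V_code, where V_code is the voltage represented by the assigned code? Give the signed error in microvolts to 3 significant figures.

Span = 11 V. LSB = 11 V / 2^16 ≈ 167.8 µV.
Position in LSBs: (8.7589672 − (0)) × 65536/11 = 52184.3340; rounding gives k = 52184.
V_code = 0 + (52184/65536) × 11 = 8.7589111328 V.
V_in − V_code = 8.7589672 − (8.7589111328) = +56.1 µV.

+56.1 µV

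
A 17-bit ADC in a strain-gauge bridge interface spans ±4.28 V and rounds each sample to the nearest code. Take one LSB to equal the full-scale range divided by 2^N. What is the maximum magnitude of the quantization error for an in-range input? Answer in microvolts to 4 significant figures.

32.65 µV

Full-scale range = 4.28 V − (-4.28 V) = 8.56 V.
LSB = 8.56 V / 2^17 = 65.3076 µV.
Worst-case error for round-to-nearest is half an LSB: 32.65 µV.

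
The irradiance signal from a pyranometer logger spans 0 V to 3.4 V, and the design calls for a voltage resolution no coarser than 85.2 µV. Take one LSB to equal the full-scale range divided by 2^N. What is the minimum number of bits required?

16 bits

Full-scale range = 3.4 V.
3.4 V / 85.2 µV = 39910. Since 2^15 = 32768 and 2^16 = 65536, N = 16.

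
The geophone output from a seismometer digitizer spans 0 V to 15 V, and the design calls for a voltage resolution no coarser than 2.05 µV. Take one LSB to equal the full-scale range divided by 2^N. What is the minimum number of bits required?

23 bits

Full-scale range = 15 V.
Required number of levels: 15/2.05 µV = 7.3171e6; smallest N with 2^N ≥ that is 23.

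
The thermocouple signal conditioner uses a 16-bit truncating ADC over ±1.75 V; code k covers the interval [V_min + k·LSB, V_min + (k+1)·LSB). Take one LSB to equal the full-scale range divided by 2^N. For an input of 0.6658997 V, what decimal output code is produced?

Span: 1.75 V − (-1.75 V) = 3.5 V. LSB = 3.5 V / 2^16 ≈ 53.41 µV.
(V_in − V_min) × 2^16/range = (0.6658997 − (-1.75)) × 65536/3.5 = 45236.686.
Floor → code = 45236.

45236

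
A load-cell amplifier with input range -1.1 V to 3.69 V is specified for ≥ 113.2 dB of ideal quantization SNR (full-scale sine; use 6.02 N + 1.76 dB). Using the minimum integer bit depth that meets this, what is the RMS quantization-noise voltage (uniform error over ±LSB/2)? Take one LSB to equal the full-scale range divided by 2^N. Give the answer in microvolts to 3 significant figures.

2.64 µV

The full-scale span is 3.69 − (-1.1) = 4.79 V.
N ≥ (113.2 − 1.76)/6.02 = 18.512 → N_min = 19.
LSB = 4.79 V ÷ 2^19 = 4.79/524288 V = 9.1362 µV.
RMS noise = LSB/√12 = 2.64 µV.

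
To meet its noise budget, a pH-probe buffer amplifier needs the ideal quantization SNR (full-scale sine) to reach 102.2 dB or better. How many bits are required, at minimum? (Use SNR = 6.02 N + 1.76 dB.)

Required N = ⌈(102.2 − 1.76)/6.02⌉ = ⌈16.684⌉ = 17.

17 bits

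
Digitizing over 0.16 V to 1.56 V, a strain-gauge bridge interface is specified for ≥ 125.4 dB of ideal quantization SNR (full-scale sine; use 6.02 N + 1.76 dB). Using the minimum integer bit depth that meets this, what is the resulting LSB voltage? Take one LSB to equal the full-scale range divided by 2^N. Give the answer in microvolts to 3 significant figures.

0.668 µV

Range = 1.56 − (0.16) = 1.4 V.
Solving 6.02 N ≥ 125.4 − 1.76: N ≥ 20.538. Round up → N = 21.
One LSB is 1.4 V / 2097152 = 0.668 µV.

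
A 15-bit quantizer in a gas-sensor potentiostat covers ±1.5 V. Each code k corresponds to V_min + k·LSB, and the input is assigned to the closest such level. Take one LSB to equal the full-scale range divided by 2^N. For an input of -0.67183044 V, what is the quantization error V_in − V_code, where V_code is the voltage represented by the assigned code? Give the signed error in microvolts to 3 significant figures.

−16.5 µV

The full-scale span is 1.5 − (-1.5) = 3 V. LSB = 3 V / 2^15 ≈ 91.55 µV.
Position in LSBs: (-0.67183044 − (-1.5)) × 32768/3 = 9045.8200; rounding gives k = 9046.
V_code = V_min + k × range/2^15 = -1.5 + 9046 × 3/32768 = -0.67181396484 V.
Error = V_in − V_code = -0.67183044 − (-0.67181396484) = −16.5 µV.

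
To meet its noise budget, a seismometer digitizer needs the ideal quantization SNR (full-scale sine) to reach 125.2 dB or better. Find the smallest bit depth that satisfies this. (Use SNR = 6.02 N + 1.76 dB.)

21 bits

6.02 N + 1.76 ≥ 125.2 gives N ≥ 20.505, so the minimum integer is 21.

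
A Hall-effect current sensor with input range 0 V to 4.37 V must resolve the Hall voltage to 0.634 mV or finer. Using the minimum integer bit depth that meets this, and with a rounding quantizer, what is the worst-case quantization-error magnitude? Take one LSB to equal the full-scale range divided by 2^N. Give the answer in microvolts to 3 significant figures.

Range is 4.37 V.
4.37 V / 0.634 mV = 6893. Since 2^12 = 4096 and 2^13 = 8192, N = 13.
One LSB is 4.37 V / 8192 = 0.53345 mV.
|e|_max = LSB/2 = 267 µV.

267 µV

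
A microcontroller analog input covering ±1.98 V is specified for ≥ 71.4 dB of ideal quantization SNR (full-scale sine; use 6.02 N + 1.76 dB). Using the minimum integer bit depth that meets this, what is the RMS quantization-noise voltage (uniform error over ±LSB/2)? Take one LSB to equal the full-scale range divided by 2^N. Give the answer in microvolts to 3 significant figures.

279 µV

The full-scale span is 1.98 − (-1.98) = 3.96 V.
Solving 6.02 N ≥ 71.4 − 1.76: N ≥ 11.568. Round up → N = 12.
LSB = 3.96 V ÷ 2^12 = 3.96/4096 V = 0.96680 mV.
V_rms = LSB/√12 = 279 µV.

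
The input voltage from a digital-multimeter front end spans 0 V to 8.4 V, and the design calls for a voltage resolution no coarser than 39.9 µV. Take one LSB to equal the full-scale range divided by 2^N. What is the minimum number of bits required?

Span = 8.4 V.
8.4 V / 39.9 µV = 210500. Since 2^17 = 131072 and 2^18 = 262144, N = 18.

18 bits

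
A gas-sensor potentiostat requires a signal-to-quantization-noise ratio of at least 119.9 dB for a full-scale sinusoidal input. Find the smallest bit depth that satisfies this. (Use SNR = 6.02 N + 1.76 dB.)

20 bits

Required N = ⌈(119.9 − 1.76)/6.02⌉ = ⌈19.625⌉ = 20.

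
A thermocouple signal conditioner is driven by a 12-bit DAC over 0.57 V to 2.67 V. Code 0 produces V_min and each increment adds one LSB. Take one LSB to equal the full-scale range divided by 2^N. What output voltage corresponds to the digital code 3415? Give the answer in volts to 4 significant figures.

2.321 V

Range = 2.67 − (0.57) = 2.1 V. LSB = 2.1 V / 2^12.
Output = V_min + (3415/4096) × range = 0.57 + 0.833740 × 2.1 V
      = 0.57 + 1.75085 = 2.32085 V.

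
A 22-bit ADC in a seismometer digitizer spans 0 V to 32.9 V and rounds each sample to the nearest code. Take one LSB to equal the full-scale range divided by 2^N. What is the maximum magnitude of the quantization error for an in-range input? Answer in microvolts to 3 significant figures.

3.92 µV

Range is 32.9 V.
One LSB is 32.9 V / 4194304 = 7.8440 µV.
|e|_max = LSB/2 = 3.92 µV.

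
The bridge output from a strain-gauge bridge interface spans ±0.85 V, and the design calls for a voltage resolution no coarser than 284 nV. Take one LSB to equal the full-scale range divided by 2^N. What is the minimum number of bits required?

Full-scale range = 0.85 V − (-0.85 V) = 1.7 V.
Levels needed ≥ 1.7/284 nV = 5.986e6. 2^23 = 8388608 suffices, so N_min = 23.

23 bits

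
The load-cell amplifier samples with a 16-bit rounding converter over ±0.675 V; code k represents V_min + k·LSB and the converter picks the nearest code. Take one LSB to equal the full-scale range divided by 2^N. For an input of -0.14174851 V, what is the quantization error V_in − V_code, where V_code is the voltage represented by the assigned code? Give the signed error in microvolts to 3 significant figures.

−4.28 µV

Full-scale range = 0.675 V − (-0.675 V) = 1.35 V. LSB = 1.35 V / 2^16 ≈ 20.60 µV.
Position in LSBs: (-0.14174851 − (-0.675)) × 65536/1.35 = 25886.7923; rounding gives k = 25887.
V_code = V_min + k × range/2^16 = -0.675 + 25887 × 1.35/65536 = -0.14174423218 V.
V_in − V_code = -0.14174851 − (-0.14174423218) = −4.28 µV.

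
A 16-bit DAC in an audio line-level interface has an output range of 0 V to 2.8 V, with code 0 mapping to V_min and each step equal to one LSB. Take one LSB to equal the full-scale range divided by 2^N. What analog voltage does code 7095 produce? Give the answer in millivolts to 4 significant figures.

303.1 mV

V_FS = 2.8 V. LSB = 2.8 V / 2^16.
V_out = V_min + code × LSB = 0 V + 7095 × 2.8 V / 65536
      = 0 V + 0.303131 V = 0.303131 V.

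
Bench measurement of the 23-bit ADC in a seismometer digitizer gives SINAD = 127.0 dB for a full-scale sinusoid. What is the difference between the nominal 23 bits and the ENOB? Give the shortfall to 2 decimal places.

ENOB = (SINAD − 1.76)/6.02 = (127.0 − 1.76)/6.02 = 20.8040 bits.
23 − 20.8040 = 2.20 bits below nominal.

2.20 bits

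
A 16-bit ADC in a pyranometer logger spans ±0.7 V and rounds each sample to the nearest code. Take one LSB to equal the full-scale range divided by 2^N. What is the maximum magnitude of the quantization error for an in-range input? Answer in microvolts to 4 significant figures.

10.68 µV

Range = 0.7 − (-0.7) = 1.4 V.
LSB = 1.4 V ÷ 2^16 = 1.4/65536 V = 21.3623 µV.
Worst-case error for round-to-nearest is half an LSB: 10.68 µV.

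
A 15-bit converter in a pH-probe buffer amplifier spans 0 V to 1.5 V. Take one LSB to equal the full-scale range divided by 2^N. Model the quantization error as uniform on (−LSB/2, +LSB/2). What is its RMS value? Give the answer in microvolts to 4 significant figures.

13.21 µV

Full-scale range = 1.5 V.
One LSB is 1.5 V / 32768 = 45.7764 µV.
For a uniform distribution on [−LSB/2, +LSB/2], V_rms = LSB/√12 = 45.7764 µV/3.4641 = 13.21 µV.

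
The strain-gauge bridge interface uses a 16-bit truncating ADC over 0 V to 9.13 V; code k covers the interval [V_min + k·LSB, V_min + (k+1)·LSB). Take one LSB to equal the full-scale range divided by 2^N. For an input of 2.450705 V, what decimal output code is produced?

17591

V_FS = 9.13 V. LSB = 9.13 V / 2^16 ≈ 139.3 µV.
code = ⌊(V_in − V_min)/LSB⌋ = ⌊(V_in − V_min) × 2^16 / range⌋
     = ⌊(2.450705 − (0)) × 65536 / 9.13⌋ = ⌊2.450705 × 65536/9.13⌋
     = ⌊17591.391⌋ = 17591.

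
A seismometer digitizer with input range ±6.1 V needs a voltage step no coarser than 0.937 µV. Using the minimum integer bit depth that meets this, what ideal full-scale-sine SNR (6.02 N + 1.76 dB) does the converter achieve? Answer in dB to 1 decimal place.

146.2 dB

Range = 6.1 − (-6.1) = 12.2 V.
12.2 V / 0.937 µV = 1.302e7. Since 2^23 = 8388608 and 2^24 = 16777216, N = 24.
SNR = 6.02 × 24 + 1.76 = 146.24 dB.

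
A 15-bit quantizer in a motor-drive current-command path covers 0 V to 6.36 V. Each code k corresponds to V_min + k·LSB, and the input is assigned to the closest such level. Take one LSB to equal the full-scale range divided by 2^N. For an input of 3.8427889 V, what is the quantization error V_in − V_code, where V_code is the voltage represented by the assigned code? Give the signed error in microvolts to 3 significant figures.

Span = 6.36 V. LSB = 6.36 V / 2^15 ≈ 194.1 µV.
(V_in − V_min)/LSB = (3.8427889 − (0)) × 32768/6.36 = 19798.8218 → nearest code k = 19799.
V_code = 0 + (19799/32768) × 6.36 = 3.8428234863 V.
V_in − V_code = 3.8427889 − (3.8428234863) = −34.6 µV.

−34.6 µV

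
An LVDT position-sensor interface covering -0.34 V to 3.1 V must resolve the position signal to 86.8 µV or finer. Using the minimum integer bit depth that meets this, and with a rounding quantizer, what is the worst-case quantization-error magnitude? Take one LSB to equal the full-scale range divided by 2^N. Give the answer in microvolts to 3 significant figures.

The full-scale span is 3.1 − (-0.34) = 3.44 V.
Required number of levels: 3.44/86.8 µV = 39631; smallest N with 2^N ≥ that is 16.
LSB = 3.44 V / 2^16 = 52.490 µV.
Half an LSB is 26.2 µV.

26.2 µV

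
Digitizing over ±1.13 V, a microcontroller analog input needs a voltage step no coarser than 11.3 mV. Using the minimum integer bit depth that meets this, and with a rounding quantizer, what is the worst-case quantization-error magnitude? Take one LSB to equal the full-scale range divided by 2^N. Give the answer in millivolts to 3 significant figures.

4.41 mV

Range = 1.13 − (-1.13) = 2.26 V.
Need 2^N ≥ 2.26 V / 11.3 mV = 200.0 → N_min = 8.
One LSB is 2.26 V / 256 = 8.8281 mV.
Half an LSB is 4.41 mV.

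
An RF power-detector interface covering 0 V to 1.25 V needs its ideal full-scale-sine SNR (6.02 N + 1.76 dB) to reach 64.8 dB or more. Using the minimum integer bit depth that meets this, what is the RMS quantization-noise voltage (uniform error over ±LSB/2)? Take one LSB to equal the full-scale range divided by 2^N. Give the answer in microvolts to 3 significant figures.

176 µV

Full-scale range = 1.25 V.
Required N = ⌈(64.8 − 1.76)/6.02⌉ = ⌈10.472⌉ = 11.
LSB = 1.25 V ÷ 2^11 = 1.25/2048 V = 0.61035 mV.
RMS noise = LSB/√12 = 176 µV.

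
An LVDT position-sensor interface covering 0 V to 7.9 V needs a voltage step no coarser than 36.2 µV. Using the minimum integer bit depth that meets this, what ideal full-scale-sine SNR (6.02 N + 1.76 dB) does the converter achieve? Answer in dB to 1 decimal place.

Full-scale range = 7.9 V.
Need 2^N ≥ 7.9 V / 36.2 µV = 218200 → N_min = 18.
6.02(18) + 1.76 = 110.12 dB.

110.1 dB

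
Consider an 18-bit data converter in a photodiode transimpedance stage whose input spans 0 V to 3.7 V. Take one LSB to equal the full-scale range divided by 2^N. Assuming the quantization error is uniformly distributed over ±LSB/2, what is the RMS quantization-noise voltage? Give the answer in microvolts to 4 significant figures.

Range is 3.7 V.
LSB = 3.7 V / 2^18 = 14.1144 µV.
σ_q = LSB/√12 = 14.1144 µV/3.4641 = 4.074 µV.

4.074 µV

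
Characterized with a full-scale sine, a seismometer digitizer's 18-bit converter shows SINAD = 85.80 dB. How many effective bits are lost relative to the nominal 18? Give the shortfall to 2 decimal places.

N_eff = (85.80 − 1.76)/6.02 = 13.9601 bits.
18 − 13.9601 = 4.04 bits below nominal.

4.04 bits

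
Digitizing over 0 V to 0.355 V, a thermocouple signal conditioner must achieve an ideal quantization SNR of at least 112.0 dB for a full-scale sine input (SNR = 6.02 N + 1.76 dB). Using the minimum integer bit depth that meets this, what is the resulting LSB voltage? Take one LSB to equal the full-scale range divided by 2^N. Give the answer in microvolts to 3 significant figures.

Span = 0.355 V.
Solving 6.02 N ≥ 112.0 − 1.76: N ≥ 18.312. Round up → N = 19.
One LSB is 0.355 V / 524288 = 0.677 µV.

0.677 µV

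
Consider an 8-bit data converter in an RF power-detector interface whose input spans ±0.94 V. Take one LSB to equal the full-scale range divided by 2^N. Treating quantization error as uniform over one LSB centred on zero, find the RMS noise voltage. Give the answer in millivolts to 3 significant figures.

Full-scale range = 0.94 V − (-0.94 V) = 1.88 V.
LSB = 1.88 V / 2^8 = 7.3438 mV.
σ_q = LSB/√12 = 7.3438 mV/3.4641 = 2.12 mV.

2.12 mV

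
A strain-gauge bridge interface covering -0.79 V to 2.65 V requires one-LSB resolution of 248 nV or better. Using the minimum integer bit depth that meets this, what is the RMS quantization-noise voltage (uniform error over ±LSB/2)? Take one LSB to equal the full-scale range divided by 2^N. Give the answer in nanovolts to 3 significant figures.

Full-scale range = 2.65 V − (-0.79 V) = 3.44 V.
Levels needed ≥ 3.44/248 nV = 1.387e7. 2^24 = 16777216 suffices, so N_min = 24.
Step size = 3.44/16777216 V = 205.04 nV.
V_rms = LSB/√12 = 59.2 nV.

59.2 nV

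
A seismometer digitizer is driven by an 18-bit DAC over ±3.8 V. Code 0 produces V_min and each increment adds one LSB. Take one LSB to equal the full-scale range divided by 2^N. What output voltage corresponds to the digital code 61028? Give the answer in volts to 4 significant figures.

The full-scale span is 3.8 − (-3.8) = 7.6 V. LSB = 7.6 V / 2^18.
V_out = V_min + code × LSB = -3.8 V + 61028 × 7.6 V / 262144
      = -3.8 + 1.76931 = -2.03069 V.

-2.031 V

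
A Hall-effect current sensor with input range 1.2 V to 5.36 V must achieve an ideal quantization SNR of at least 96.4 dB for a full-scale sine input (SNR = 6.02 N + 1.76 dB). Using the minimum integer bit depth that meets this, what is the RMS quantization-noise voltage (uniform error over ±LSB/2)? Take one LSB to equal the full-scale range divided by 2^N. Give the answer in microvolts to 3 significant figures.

Range = 5.36 − (1.2) = 4.16 V.
N ≥ (96.4 − 1.76)/6.02 = 15.721 → N_min = 16.
LSB = 4.16 V / 2^16 = 63.477 µV.
σ_q = LSB/√12 = 63.477 µV/3.4641 = 18.3 µV.

18.3 µV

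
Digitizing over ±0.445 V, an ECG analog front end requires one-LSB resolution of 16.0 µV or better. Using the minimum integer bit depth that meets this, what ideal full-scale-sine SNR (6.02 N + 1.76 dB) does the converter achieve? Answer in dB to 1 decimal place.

98.1 dB

Span: 0.445 V − (-0.445 V) = 0.89 V.
Levels needed ≥ 0.89/16.0 µV = 55620. 2^16 = 65536 suffices, so N_min = 16.
Ideal SNR at N = 16: 6.02·16 + 1.76 = 98.1 dB.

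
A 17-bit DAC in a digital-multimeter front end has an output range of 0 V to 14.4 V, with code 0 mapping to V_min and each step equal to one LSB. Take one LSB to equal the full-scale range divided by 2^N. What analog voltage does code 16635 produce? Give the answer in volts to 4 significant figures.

V_FS = 14.4 V. LSB = 14.4 V / 2^17.
V_out = V_min + code × LSB = 0 V + 16635 × 14.4 V / 131072
      = 0 V + 1.82758 V = 1.82758 V.

1.828 V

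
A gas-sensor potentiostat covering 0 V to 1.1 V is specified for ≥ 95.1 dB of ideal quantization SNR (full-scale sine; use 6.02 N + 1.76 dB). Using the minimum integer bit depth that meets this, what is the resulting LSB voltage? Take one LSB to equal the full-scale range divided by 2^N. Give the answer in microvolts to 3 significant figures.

Full-scale range = 1.1 V.
N ≥ (95.1 − 1.76)/6.02 = 15.505 → N_min = 16.
One LSB is 1.1 V / 65536 = 16.8 µV.

16.8 µV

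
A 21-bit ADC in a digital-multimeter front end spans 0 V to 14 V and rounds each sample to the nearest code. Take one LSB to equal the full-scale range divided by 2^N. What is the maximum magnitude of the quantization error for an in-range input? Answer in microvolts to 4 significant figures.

3.338 µV

Full-scale range = 14 V.
Step size = 14/2097152 V = 6.67572 µV.
Worst-case error for round-to-nearest is half an LSB: 3.338 µV.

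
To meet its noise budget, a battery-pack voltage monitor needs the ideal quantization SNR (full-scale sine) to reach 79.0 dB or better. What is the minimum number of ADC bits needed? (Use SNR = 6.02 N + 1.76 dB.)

N ≥ (79.0 − 1.76)/6.02 = 12.831 → N_min = 13.

13 bits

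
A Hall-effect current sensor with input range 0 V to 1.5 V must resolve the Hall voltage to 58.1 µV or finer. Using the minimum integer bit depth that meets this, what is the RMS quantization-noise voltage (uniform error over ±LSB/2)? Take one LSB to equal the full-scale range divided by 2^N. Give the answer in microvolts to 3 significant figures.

Range is 1.5 V.
Need 2^N ≥ 1.5 V / 58.1 µV = 25820 → N_min = 15.
LSB = 1.5 V / 2^15 = 45.776 µV.
V_rms = LSB/√12 = 13.2 µV.

13.2 µV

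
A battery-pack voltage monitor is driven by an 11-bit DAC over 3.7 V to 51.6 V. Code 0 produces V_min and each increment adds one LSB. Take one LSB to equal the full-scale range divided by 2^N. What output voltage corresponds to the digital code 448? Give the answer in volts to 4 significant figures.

Full-scale range = 51.6 V − (3.7 V) = 47.9 V. LSB = 47.9 V / 2^11.
Output = V_min + (448/2048) × range = 3.7 + 0.218750 × 47.9 V
      = 3.7 + 10.4781 = 14.1781 V.

14.18 V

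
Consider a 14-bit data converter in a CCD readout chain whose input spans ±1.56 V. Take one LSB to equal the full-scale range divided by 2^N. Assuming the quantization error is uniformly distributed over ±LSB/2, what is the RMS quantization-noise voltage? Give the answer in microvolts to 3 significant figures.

The full-scale span is 1.56 − (-1.56) = 3.12 V.
LSB = 3.12 V ÷ 2^14 = 3.12/16384 V = 190.43 µV.
For a uniform distribution on [−LSB/2, +LSB/2], V_rms = LSB/√12 = 190.43 µV/3.4641 = 55.0 µV.

55.0 µV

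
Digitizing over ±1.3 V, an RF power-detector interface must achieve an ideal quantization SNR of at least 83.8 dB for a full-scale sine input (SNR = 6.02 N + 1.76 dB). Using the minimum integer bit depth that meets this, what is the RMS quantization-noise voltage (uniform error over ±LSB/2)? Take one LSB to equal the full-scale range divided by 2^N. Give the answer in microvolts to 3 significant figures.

Span: 1.3 V − (-1.3 V) = 2.6 V.
6.02 N + 1.76 ≥ 83.8 gives N ≥ 13.628, so the minimum integer is 14.
LSB = 2.6 V / 2^14 = 158.69 µV.
V_rms = LSB/√12 = 45.8 µV.

45.8 µV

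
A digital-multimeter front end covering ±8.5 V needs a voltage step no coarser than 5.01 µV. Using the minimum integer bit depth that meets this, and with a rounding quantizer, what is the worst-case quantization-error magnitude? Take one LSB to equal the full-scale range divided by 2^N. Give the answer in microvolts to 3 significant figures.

Span: 8.5 V − (-8.5 V) = 17 V.
Required number of levels: 17/5.01 µV = 3.3932e6; smallest N with 2^N ≥ that is 22.
LSB = 17 V / 2^22 = 4.0531 µV.
Max error for round-to-nearest is LSB/2 = 2.03 µV.

2.03 µV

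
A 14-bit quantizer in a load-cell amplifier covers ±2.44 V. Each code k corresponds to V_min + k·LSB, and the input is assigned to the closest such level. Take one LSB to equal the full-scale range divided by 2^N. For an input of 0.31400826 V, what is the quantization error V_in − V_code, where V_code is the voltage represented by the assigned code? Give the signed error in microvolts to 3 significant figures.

Span: 2.44 V − (-2.44 V) = 4.88 V. LSB = 4.88 V / 2^14 ≈ 297.9 µV.
(V_in − V_min)/LSB = (0.31400826 − (-2.44)) × 16384/4.88 = 9246.2441 → nearest code k = 9246.
V_code = V_min + k × range/2^14 = -2.44 + 9246 × 4.88/16384 = 0.31393554688 V.
V_in − V_code = 0.31400826 − (0.31393554688) = +72.7 µV.

+72.7 µV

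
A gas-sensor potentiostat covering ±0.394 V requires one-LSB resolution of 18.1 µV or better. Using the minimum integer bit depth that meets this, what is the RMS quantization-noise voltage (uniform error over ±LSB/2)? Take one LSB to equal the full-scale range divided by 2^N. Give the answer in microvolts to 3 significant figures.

3.47 µV

The full-scale span is 0.394 − (-0.394) = 0.788 V.
Required number of levels: 0.788/18.1 µV = 43536; smallest N with 2^N ≥ that is 16.
LSB = 0.788 V ÷ 2^16 = 0.788/65536 V = 12.024 µV.
V_rms = LSB/√12 = 3.47 µV.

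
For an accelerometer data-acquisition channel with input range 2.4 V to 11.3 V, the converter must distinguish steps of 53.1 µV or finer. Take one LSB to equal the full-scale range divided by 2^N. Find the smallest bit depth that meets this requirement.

Span: 11.3 V − (2.4 V) = 8.9 V.
Required number of levels: 8.9/53.1 µV = 167610; smallest N with 2^N ≥ that is 18.

18 bits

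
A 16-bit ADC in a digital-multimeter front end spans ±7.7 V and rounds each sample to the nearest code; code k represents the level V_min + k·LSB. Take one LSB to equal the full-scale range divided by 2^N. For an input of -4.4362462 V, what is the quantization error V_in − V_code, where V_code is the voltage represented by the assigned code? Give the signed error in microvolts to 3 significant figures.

The full-scale span is 7.7 − (-7.7) = 15.4 V. LSB = 15.4 V / 2^16 ≈ 235.0 µV.
(-4.4362462 − (-7.7)) / LSB = 3.2637538 × 65536/15.4 = 13889.1798. Nearest integer: k = 13889.
V_code = -7.7 + (13889/65536) × 15.4 = -4.4362884521 V.
e = -4.4362462 − (-4.4362884521) = +42.3 µV.

+42.3 µV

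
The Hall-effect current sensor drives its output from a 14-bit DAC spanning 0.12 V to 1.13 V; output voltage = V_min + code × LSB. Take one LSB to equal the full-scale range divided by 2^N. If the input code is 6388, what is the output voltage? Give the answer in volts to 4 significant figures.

0.5138 V

Full-scale range = 1.13 V − (0.12 V) = 1.01 V. LSB = 1.01 V / 2^14.
Output = V_min + (6388/16384) × range = 0.12 + 0.389893 × 1.01 V
      = 0.12 + 0.393792 = 0.513792 V.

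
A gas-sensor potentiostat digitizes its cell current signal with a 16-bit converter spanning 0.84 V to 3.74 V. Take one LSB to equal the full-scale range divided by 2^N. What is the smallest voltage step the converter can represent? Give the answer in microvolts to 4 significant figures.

The full-scale span is 3.74 − (0.84) = 2.9 V.
2^16 = 65536 levels.
LSB = 2.9 V ÷ 2^16 = 2.9/65536 V = 44.25 µV.

44.25 µV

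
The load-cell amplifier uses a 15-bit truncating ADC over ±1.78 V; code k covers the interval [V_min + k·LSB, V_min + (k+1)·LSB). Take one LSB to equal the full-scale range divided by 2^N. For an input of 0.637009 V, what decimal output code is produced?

22247

Range = 1.78 − (-1.78) = 3.56 V. LSB = 3.56 V / 2^15 ≈ 108.6 µV.
(V_in − V_min) × 2^15/range = (0.637009 − (-1.78)) × 32768/3.56 = 22247.346.
Floor → code = 22247.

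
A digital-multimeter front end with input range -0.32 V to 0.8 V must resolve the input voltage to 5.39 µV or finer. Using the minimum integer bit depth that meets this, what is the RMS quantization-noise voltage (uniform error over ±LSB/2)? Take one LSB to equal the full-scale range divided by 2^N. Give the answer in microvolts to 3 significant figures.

The full-scale span is 0.8 − (-0.32) = 1.12 V.
Levels needed ≥ 1.12/5.39 µV = 207800. 2^18 = 262144 suffices, so N_min = 18.
LSB = 1.12 V / 2^18 = 4.2725 µV.
RMS noise = LSB/√12 = 1.23 µV.

1.23 µV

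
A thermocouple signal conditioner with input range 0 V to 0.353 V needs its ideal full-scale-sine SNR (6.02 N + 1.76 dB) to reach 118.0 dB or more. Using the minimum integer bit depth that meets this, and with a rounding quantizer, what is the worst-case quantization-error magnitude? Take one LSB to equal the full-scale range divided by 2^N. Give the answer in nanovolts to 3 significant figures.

Full-scale range = 0.353 V.
6.02 N + 1.76 ≥ 118.0 gives N ≥ 19.309, so the minimum integer is 20.
Step size = 0.353/1048576 V = 336.65 nV.
|e|_max = LSB/2 = 168 nV.

168 nV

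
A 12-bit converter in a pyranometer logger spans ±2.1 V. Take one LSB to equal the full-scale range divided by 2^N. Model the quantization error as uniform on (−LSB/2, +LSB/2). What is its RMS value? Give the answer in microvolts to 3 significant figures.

Range = 2.1 − (-2.1) = 4.2 V.
Step size = 4.2/4096 V = 1.0254 mV.
V_rms = LSB/√12 = 1.0254 mV / √12 = 296 µV.

296 µV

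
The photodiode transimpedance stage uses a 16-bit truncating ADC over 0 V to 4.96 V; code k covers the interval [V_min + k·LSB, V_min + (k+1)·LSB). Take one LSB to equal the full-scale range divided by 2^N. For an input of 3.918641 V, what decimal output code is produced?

V_FS = 4.96 V. LSB = 4.96 V / 2^16 ≈ 75.68 µV.
V_in − V_min = 3.918641 − (0) = 3.918641 V.
Divide by LSB: 3.918641 × 65536/4.96 = 51776.6243.
Truncating gives code 51776.

51776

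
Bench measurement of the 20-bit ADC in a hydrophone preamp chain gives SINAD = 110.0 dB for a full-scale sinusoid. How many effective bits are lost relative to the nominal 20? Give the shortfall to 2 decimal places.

2.02 bits

ENOB = (SINAD − 1.76)/6.02 = (110.0 − 1.76)/6.02 = 17.9801 bits.
Lost resolution: 20 − 17.9801 = 2.0199 bits.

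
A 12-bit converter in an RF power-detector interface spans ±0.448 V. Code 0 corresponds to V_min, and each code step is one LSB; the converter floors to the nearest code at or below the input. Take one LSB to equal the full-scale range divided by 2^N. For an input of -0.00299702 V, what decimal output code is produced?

Span: 0.448 V − (-0.448 V) = 0.896 V. LSB = 0.896 V / 2^12 ≈ 218.8 µV.
code = ⌊(V_in − V_min)/LSB⌋ = ⌊(V_in − V_min) × 2^12 / range⌋
     = ⌊(-0.00299702 − (-0.448)) × 4096 / 0.896⌋ = ⌊0.44500298 × 4096/0.896⌋
     = ⌊2034.299⌋ = 2034.

2034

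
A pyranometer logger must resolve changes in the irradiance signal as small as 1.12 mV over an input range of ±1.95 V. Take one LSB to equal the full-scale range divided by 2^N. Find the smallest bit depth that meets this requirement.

Range = 1.95 − (-1.95) = 3.9 V.
3.9 V / 1.12 mV = 3482. Since 2^11 = 2048 and 2^12 = 4096, N = 12.

12 bits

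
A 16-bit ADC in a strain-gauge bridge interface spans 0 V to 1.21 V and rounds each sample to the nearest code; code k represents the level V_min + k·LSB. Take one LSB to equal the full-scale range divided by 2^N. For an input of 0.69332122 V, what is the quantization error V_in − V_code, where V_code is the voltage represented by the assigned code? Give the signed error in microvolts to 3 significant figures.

V_FS = 1.21 V. LSB = 1.21 V / 2^16 ≈ 18.46 µV.
(0.69332122 − (0)) / LSB = 0.69332122 × 65536/1.21 = 37551.6525. Nearest integer: k = 37552.
V_code = V_min + k × range/2^16 = 0 + 37552 × 1.21/65536 = 0.69332763672 V.
e = 0.69332122 − (0.69332763672) = −6.42 µV.

−6.42 µV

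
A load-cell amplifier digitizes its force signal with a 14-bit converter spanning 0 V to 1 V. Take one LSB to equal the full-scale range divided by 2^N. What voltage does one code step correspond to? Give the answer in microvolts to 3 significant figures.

61.0 µV

Full-scale range = 1 V.
2^14 = 16384 levels.
Step size = 1/16384 V = 61.0 µV.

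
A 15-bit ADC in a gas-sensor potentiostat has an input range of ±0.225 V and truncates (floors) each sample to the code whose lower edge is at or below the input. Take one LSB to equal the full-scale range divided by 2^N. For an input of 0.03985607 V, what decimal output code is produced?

Span: 0.225 V − (-0.225 V) = 0.45 V. LSB = 0.45 V / 2^15 ≈ 13.73 µV.
(V_in − V_min) × 2^15/range = (0.03985607 − (-0.225)) × 32768/0.45 = 19286.230.
Floor → code = 19286.

19286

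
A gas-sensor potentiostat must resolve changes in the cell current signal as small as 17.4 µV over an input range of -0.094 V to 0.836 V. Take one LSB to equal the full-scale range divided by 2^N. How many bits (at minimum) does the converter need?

16 bits

Full-scale range = 0.836 V − (-0.094 V) = 0.93 V.
0.93 V / 17.4 µV = 53450. Since 2^15 = 32768 and 2^16 = 65536, N = 16.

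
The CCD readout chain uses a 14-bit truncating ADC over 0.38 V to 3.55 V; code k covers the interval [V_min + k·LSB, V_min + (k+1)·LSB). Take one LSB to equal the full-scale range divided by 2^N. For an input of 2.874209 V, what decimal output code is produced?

Full-scale range = 3.55 V − (0.38 V) = 3.17 V. LSB = 3.17 V / 2^14 ≈ 193.5 µV.
code = ⌊(V_in − V_min)/LSB⌋ = ⌊(V_in − V_min) × 2^14 / range⌋
     = ⌊(2.874209 − (0.38)) × 16384 / 3.17⌋ = ⌊2.494209 × 16384/3.17⌋
     = ⌊12891.205⌋ = 12891.

12891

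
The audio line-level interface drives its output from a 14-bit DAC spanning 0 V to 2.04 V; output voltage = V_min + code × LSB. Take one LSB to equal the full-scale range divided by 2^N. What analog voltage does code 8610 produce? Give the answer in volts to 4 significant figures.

1.072 V

V_FS = 2.04 V. LSB = 2.04 V / 2^14.
Output = V_min + (8610/16384) × range = 0 + 0.525513 × 2.04 V
      = 0 + 1.07205 = 1.07205 V.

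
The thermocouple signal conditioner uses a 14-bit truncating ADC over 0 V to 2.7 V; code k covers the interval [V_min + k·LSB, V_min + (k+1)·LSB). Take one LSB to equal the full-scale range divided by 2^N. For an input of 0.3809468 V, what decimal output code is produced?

2311

Full-scale range = 2.7 V. LSB = 2.7 V / 2^14 ≈ 164.8 µV.
V_in − V_min = 0.3809468 − (0) = 0.3809468 V.
Divide by LSB: 0.3809468 × 16384/2.7 = 2311.6416.
Truncating gives code 2311.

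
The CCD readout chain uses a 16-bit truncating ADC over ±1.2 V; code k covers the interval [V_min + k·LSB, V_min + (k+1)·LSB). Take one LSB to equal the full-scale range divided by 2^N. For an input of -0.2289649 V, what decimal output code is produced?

26515

Range = 1.2 − (-1.2) = 2.4 V. LSB = 2.4 V / 2^16 ≈ 36.62 µV.
V_in − V_min = -0.2289649 − (-1.2) = 0.9710351 V.
Divide by LSB: 0.9710351 × 65536/2.4 = 26515.7318.
Truncating gives code 26515.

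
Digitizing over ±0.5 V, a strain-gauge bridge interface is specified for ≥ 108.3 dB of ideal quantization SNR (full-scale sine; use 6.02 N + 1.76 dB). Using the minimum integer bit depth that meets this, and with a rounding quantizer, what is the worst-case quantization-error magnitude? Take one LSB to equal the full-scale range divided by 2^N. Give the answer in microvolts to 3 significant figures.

1.91 µV

The full-scale span is 0.5 − (-0.5) = 1 V.
Solving 6.02 N ≥ 108.3 − 1.76: N ≥ 17.698. Round up → N = 18.
One LSB is 1 V / 262144 = 3.8147 µV.
|e|_max = LSB/2 = 1.91 µV.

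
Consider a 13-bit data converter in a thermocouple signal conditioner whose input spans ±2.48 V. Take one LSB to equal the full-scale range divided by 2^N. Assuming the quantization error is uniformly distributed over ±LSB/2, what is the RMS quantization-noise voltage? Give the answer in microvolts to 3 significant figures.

Span: 2.48 V − (-2.48 V) = 4.96 V.
LSB = 4.96 V / 2^13 = 0.60547 mV.
V_rms = LSB/√12 = 0.60547 mV / √12 = 175 µV.

175 µV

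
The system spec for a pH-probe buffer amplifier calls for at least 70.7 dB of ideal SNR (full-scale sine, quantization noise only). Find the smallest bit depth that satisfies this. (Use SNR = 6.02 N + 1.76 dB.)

N ≥ (70.7 − 1.76)/6.02 = 11.452 → N_min = 12.

12 bits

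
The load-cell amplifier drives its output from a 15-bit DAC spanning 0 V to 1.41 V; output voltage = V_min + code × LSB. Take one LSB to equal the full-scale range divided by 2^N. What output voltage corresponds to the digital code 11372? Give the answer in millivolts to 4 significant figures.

489.3 mV

Span = 1.41 V. LSB = 1.41 V / 2^15.
Output = V_min + (11372/32768) × range = 0 + 0.347046 × 1.41 V
      = 0 + 0.489335 = 0.489335 V.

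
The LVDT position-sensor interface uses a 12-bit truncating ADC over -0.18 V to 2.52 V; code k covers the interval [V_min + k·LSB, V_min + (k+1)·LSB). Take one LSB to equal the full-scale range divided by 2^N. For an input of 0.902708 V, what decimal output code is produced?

Full-scale range = 2.52 V − (-0.18 V) = 2.7 V. LSB = 2.7 V / 2^12 ≈ 0.6592 mV.
(V_in − V_min) × 2^12/range = (0.902708 − (-0.18)) × 4096/2.7 = 1642.508.
Floor → code = 1642.

1642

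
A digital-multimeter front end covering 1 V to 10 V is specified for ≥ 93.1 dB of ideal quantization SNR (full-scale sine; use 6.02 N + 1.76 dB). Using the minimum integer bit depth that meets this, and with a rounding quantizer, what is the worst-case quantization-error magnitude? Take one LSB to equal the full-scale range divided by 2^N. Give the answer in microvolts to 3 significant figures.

Full-scale range = 10 V − (1 V) = 9 V.
Required N = ⌈(93.1 − 1.76)/6.02⌉ = ⌈15.173⌉ = 16.
LSB = 9 V / 2^16 = 137.33 µV.
Half an LSB is 68.7 µV.

68.7 µV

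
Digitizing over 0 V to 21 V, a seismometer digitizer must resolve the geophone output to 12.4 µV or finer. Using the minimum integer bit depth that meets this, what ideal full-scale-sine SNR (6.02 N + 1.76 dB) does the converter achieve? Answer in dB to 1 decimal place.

128.2 dB

Span = 21 V.
Need 2^N ≥ 21 V / 12.4 µV = 1.694e6 → N_min = 21.
SNR = 6.02 × 21 + 1.76 = 128.18 dB.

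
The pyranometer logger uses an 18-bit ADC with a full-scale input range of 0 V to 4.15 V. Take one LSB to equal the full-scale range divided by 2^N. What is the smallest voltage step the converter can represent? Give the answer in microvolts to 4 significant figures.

Range is 4.15 V.
Number of codes = 2^18 = 262144.
Step size = 4.15/262144 V = 15.83 µV.

15.83 µV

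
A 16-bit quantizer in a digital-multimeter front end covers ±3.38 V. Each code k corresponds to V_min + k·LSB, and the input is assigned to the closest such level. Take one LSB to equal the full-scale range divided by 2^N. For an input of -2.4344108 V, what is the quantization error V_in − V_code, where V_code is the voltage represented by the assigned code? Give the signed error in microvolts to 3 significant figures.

+18.5 µV

Range = 3.38 − (-3.38) = 6.76 V. LSB = 6.76 V / 2^16 ≈ 103.1 µV.
(-2.4344108 − (-3.38)) / LSB = 0.9455892 × 65536/6.76 = 9167.1796. Nearest integer: k = 9167.
V_code = V_min + k × range/2^16 = -3.38 + 9167 × 6.76/65536 = -2.4344293213 V.
e = -2.4344108 − (-2.4344293213) = +18.5 µV.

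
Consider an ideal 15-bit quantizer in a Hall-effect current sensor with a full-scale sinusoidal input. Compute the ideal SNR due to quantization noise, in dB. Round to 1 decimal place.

92.1 dB

Ideal quantization SNR: 6.02 × 15 + 1.76 dB = 92.1 dB.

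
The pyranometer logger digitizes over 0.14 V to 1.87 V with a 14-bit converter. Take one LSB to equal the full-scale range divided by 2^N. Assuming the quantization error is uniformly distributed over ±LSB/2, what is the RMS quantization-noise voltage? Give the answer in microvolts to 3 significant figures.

30.5 µV

Range = 1.87 − (0.14) = 1.73 V.
LSB = 1.73 V ÷ 2^14 = 1.73/16384 V = 105.59 µV.
σ_q = LSB/√12 = 105.59 µV/3.4641 = 30.5 µV.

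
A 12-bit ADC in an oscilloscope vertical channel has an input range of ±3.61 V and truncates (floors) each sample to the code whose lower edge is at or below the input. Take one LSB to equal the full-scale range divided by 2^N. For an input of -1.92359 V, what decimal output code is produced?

956

Range = 3.61 − (-3.61) = 7.22 V. LSB = 7.22 V / 2^12 ≈ 1.763 mV.
(V_in − V_min) × 2^12/range = (-1.92359 − (-3.61)) × 4096/7.22 = 956.722.
Floor → code = 956.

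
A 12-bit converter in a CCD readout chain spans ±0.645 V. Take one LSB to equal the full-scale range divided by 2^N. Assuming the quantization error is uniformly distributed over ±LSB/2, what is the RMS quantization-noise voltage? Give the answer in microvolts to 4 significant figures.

90.92 µV

Full-scale range = 0.645 V − (-0.645 V) = 1.29 V.
LSB = 1.29 V ÷ 2^12 = 1.29/4096 V = 314.941 µV.
V_rms = LSB/√12 = 314.941 µV / √12 = 90.92 µV.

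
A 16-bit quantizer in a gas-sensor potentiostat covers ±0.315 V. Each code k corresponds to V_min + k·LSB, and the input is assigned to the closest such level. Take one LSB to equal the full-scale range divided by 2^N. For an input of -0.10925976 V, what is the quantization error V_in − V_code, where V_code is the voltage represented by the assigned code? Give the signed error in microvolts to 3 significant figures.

The full-scale span is 0.315 − (-0.315) = 0.63 V. LSB = 0.63 V / 2^16 ≈ 9.613 µV.
(-0.10925976 − (-0.315)) / LSB = 0.20574024 × 65536/0.63 = 21402.2101. Nearest integer: k = 21402.
Reconstructed level: -0.315 + 21402 × 0.63/65536 V = -0.10926177979 V.
V_in − V_code = -0.10925976 − (-0.10926177979) = +2.02 µV.

+2.02 µV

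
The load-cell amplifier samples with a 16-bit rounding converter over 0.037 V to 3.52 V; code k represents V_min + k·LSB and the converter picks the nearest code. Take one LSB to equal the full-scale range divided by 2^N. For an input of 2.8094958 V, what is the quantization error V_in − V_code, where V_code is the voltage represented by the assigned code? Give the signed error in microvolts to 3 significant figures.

Range = 3.52 − (0.037) = 3.483 V. LSB = 3.483 V / 2^16 ≈ 53.15 µV.
Position in LSBs: (2.8094958 − (0.037)) × 65536/3.483 = 52167.1791; rounding gives k = 52167.
V_code = V_min + k × range/2^16 = 0.037 + 52167 × 3.483/65536 = 2.8094862823 V.
Error = V_in − V_code = 2.8094958 − (2.8094862823) = +9.52 µV.

+9.52 µV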